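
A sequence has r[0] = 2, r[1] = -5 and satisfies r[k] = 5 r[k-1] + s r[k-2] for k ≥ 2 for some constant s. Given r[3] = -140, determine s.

-3

r[2] = -25 + 2s
r[3] = -125 + 5s
So -125 + 5s = -140, giving s = -3.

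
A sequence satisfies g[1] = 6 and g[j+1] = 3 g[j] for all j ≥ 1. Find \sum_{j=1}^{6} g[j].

2184

g[2] = 3(6) = 18
g[3] = 3(18) = 54
g[4] = 3(54) = 162
g[5] = 3(162) = 486
g[6] = 3(486) = 1458
Sum = 6 + 18 + 54 + 162 + 486 + 1458 = 2184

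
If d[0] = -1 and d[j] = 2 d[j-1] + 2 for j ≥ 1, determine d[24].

The fixed point is 2/(1 - 2) = -2, so d[j] + 2 = 2(d[j-1] + 2).
Hence d[j] = 1·2^j - 2.
d[24] = 1·2^{24} - 2 = 1·16777216 - 2 = 16777214.

16777214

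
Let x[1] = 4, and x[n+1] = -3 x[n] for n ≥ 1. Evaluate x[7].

x[2] = -3*4 = -12
x[3] = -3*(-12) = 36
x[4] = -3*36 = -108
x[5] = -3*(-108) = 324
x[6] = -3*324 = -972
x[7] = -3*(-972) = 2916

2916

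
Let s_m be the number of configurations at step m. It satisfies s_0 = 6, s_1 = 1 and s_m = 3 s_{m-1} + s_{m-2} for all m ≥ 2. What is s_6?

s_2 = 3*1 + 6 = 9
s_3 = 3*9 + 1 = 28
s_4 = 3*28 + 9 = 93
s_5 = 3*93 + 28 = 307
s_6 = 3*307 + 93 = 1014

1014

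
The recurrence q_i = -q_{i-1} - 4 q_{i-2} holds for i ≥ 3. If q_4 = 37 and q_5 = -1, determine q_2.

-7

Rearranging, q_{i-2} = (q_i + q_{i-1}) / -4.
q_3 = (-1 + 37) / -4 = 36/-4 = -9
q_2 = (37 + (-9)) / -4 = 28/-4 = -7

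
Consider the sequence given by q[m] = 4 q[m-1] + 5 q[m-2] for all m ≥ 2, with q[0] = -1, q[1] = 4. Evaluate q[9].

976564

q[2] = 4(4) + 5(-1) = 11
q[3] = 4(11) + 5(4) = 64
q[4] = 4(64) + 5(11) = 311
q[5] = 4(311) + 5(64) = 1564
q[6] = 4(1564) + 5(311) = 7811
q[7] = 4(7811) + 5(1564) = 39064
q[8] = 4(39064) + 5(7811) = 195311
q[9] = 4(195311) + 5(39064) = 976564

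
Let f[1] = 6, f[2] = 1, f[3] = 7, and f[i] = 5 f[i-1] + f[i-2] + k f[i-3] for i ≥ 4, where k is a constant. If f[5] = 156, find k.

-1

f[4] = 36 + 6k
f[5] = 187 + 31k
So 187 + 31k = 156, giving k = -1.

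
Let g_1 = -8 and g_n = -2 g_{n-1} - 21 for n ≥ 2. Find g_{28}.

The fixed point is -21/(1 + 2) = -7, so g_n + 7 = -2(g_{n-1} + 7).
Hence g_n = -1·(-2)^{n-1} - 7.
g_{28} = -1·(-2)^{27} - 7 = -1·-134217728 - 7 = 134217721.

134217721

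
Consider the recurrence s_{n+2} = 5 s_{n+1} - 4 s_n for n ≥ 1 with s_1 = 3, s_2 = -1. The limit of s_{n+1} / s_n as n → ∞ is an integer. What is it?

The characteristic equation is r^2 - 5r + 4 = 0, which factors as (r - 4)(r - 1) = 0.
So the roots are 4 and 1. Since |4| > |1| and the coefficient of 4^n is non-zero, the ratio tends to 4.

4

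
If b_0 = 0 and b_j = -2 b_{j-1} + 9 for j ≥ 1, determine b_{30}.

The fixed point is 9/(1 + 2) = 3, so b_j - 3 = -2(b_{j-1} - 3).
Hence b_j = -3·(-2)^j + 3.
b_{30} = -3·(-2)^{30} + 3 = -3·1073741824 + 3 = -3221225469.

-3221225469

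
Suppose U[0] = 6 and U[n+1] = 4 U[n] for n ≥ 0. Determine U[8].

U[1] = 4*6 = 24
U[2] = 4*24 = 96
U[3] = 4*96 = 384
U[4] = 4*384 = 1536
U[5] = 4*1536 = 6144
U[6] = 4*6144 = 24576
U[7] = 4*24576 = 98304
U[8] = 4*98304 = 393216

393216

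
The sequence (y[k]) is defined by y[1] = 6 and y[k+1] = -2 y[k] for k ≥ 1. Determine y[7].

384

y[2] = -2(6) = -12
y[3] = -2(-12) = 24
y[4] = -2(24) = -48
y[5] = -2(-48) = 96
y[6] = -2(96) = -192
y[7] = -2(-192) = 384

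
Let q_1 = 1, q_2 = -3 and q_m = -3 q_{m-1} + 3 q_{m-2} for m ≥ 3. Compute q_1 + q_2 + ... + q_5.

136

q_3 = -3(-3) + 3(1) = 12
q_4 = -3(12) + 3(-3) = -45
q_5 = -3(-45) + 3(12) = 171
Sum = 1 + (-3) + 12 + (-45) + 171 = 136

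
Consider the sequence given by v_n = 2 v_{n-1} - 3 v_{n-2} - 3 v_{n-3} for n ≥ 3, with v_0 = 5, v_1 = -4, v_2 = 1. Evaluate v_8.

v_3 = 2(1) - 3(-4) - 3(5) = -1
v_4 = 2(-1) - 3(1) - 3(-4) = 7
v_5 = 2(7) - 3(-1) - 3(1) = 14
v_6 = 2(14) - 3(7) - 3(-1) = 10
v_7 = 2(10) - 3(14) - 3(7) = -43
v_8 = 2(-43) - 3(10) - 3(14) = -158

-158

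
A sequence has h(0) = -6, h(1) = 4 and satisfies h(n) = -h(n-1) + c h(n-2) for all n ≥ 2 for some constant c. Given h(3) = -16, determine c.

h(2) = -4 - 6c
h(3) = 4 + 10c
So 4 + 10c = -16, giving c = -2.

-2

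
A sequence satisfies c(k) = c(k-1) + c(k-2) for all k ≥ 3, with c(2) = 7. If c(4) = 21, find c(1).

Let c(1) = z.
c(3) = 7 + z
c(4) = 14 + z
So 14 + z = 21, giving z = 7.

7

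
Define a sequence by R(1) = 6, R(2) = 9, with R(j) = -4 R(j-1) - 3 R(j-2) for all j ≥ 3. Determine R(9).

R(3) = -4*9 - 3*6 = -54
R(4) = -4*(-54) - 3*9 = 189
R(5) = -4*189 - 3*(-54) = -594
R(6) = -4*(-594) - 3*189 = 1809
R(7) = -4*1809 - 3*(-594) = -5454
R(8) = -4*(-5454) - 3*1809 = 16389
R(9) = -4*16389 - 3*(-5454) = -49194

-49194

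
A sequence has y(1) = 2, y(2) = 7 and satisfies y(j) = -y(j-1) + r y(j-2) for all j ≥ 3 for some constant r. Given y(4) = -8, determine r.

-3

y(3) = -7 + 2r
y(4) = 7 + 5r
So 7 + 5r = -8, giving r = -3.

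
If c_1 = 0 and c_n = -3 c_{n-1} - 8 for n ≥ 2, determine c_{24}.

-188286357656

The fixed point is -8/(1 + 3) = -2, so c_n + 2 = -3(c_{n-1} + 2).
Hence c_n = 2·(-3)^{n-1} - 2.
c_{24} = 2·(-3)^{23} - 2 = 2·-94143178827 - 2 = -188286357656.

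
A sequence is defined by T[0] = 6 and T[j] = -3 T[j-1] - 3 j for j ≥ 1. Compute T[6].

4779

T[1] = -3·6 - 3 = -21
T[2] = -3·(-21) - 6 = 57
T[3] = -3·57 - 9 = -180
T[4] = -3·(-180) - 12 = 528
T[5] = -3·528 - 15 = -1599
T[6] = -3·(-1599) - 18 = 4779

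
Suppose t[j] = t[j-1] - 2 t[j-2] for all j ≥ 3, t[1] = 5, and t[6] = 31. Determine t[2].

Let t[2] = v.
t[3] = -10 + v
t[4] = -10 - v
t[5] = 10 - 3v
t[6] = 30 - v
So 30 - v = 31, giving v = -1.

-1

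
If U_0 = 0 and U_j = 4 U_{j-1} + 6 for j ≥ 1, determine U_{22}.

The fixed point is 6/(1 - 4) = -2, so U_j + 2 = 4(U_{j-1} + 2).
Hence U_j = 2·4^j - 2.
U_{22} = 2·4^{22} - 2 = 2·17592186044416 - 2 = 35184372088830.

35184372088830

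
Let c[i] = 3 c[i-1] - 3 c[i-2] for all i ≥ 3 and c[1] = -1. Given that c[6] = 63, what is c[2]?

Let c[2] = v.
c[3] = 3 + 3v
c[4] = 9 + 6v
c[5] = 18 + 9v
c[6] = 27 + 9v
So 27 + 9v = 63, giving v = 4.

4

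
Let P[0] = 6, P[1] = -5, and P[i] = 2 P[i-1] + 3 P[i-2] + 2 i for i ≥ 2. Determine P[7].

P[2] = 2*(-5) + 3*6 + 4 = 12
P[3] = 2*12 + 3*(-5) + 6 = 15
P[4] = 2*15 + 3*12 + 8 = 74
P[5] = 2*74 + 3*15 + 10 = 203
P[6] = 2*203 + 3*74 + 12 = 640
P[7] = 2*640 + 3*203 + 14 = 1903

1903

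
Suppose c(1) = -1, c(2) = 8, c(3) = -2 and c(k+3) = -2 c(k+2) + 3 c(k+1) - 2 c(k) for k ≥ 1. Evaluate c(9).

c(4) = -2(-2) + 3(8) - 2(-1) = 30
c(5) = -2(30) + 3(-2) - 2(8) = -82
c(6) = -2(-82) + 3(30) - 2(-2) = 258
c(7) = -2(258) + 3(-82) - 2(30) = -822
c(8) = -2(-822) + 3(258) - 2(-82) = 2582
c(9) = -2(2582) + 3(-822) - 2(258) = -8146

-8146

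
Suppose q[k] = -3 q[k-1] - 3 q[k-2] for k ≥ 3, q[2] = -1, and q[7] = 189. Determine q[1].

-7

Let q[1] = x.
q[3] = 3 - 3x
q[4] = -6 + 9x
q[5] = 9 - 18x
q[6] = -9 + 27x
q[7] = -27x
So -27x = 189, giving x = -7.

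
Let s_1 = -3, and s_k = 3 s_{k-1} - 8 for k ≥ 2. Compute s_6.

s_2 = 3*(-3) - 8 = -17
s_3 = 3*(-17) - 8 = -59
s_4 = 3*(-59) - 8 = -185
s_5 = 3*(-185) - 8 = -563
s_6 = 3*(-563) - 8 = -1697

-1697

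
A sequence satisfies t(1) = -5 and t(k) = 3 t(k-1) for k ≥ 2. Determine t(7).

-3645

t(2) = 3(-5) = -15
t(3) = 3(-15) = -45
t(4) = 3(-45) = -135
t(5) = 3(-135) = -405
t(6) = 3(-405) = -1215
t(7) = 3(-1215) = -3645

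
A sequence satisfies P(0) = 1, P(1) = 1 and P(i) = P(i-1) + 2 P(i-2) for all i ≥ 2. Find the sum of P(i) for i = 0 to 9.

682

P(2) = 1 + 2·1 = 3
P(3) = 3 + 2·1 = 5
P(4) = 5 + 2·3 = 11
P(5) = 11 + 2·5 = 21
P(6) = 21 + 2·11 = 43
P(7) = 43 + 2·21 = 85
P(8) = 85 + 2·43 = 171
P(9) = 171 + 2·85 = 341
Sum = 1 + 1 + 3 + 5 + 11 + 21 + 43 + 85 + 171 + 341 = 682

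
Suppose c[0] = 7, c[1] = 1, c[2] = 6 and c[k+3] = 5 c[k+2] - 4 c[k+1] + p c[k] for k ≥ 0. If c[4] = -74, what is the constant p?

-5

c[3] = 26 + 7p
c[4] = 106 + 36p
So 106 + 36p = -74, giving p = -5.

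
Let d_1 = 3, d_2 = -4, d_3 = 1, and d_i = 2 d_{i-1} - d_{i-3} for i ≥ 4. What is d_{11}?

58

d_4 = 2*1 - 3 = -1
d_5 = 2*(-1) - (-4) = 2
d_6 = 2*2 - 1 = 3
d_7 = 2*3 - (-1) = 7
d_8 = 2*7 - 2 = 12
d_9 = 2*12 - 3 = 21
d_{10} = 2*21 - 7 = 35
d_{11} = 2*35 - 12 = 58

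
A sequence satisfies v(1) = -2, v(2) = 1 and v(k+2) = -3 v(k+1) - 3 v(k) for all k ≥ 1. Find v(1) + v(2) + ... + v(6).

v(3) = -3*1 - 3*(-2) = 3
v(4) = -3*3 - 3*1 = -12
v(5) = -3*(-12) - 3*3 = 27
v(6) = -3*27 - 3*(-12) = -45
Sum = (-2) + 1 + 3 + (-12) + 27 + (-45) = -28

-28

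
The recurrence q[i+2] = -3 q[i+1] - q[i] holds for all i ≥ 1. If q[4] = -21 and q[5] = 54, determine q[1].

Rearranging, q[i-2] = -(q[i] + 3 q[i-1]).
q[3] = -(54 + 3*(-21)) = 9
q[2] = -(-21 + 3*9) = -6
q[1] = -(9 + 3*(-6)) = 9

9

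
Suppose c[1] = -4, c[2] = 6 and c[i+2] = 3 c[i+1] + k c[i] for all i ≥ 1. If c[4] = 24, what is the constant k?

5

c[3] = 18 - 4k
c[4] = 54 - 6k
So 54 - 6k = 24, giving k = 5.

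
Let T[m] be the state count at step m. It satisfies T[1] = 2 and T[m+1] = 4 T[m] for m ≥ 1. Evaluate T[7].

T[2] = 4*2 = 8
T[3] = 4*8 = 32
T[4] = 4*32 = 128
T[5] = 4*128 = 512
T[6] = 4*512 = 2048
T[7] = 4*2048 = 8192

8192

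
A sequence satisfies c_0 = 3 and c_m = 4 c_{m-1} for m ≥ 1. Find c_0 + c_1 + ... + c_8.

262143

c_1 = 4·3 = 12
c_2 = 4·12 = 48
c_3 = 4·48 = 192
c_4 = 4·192 = 768
c_5 = 4·768 = 3072
c_6 = 4·3072 = 12288
c_7 = 4·12288 = 49152
c_8 = 4·49152 = 196608
Sum = 3 + 12 + 48 + 192 + 768 + 3072 + 12288 + 49152 + 196608 = 262143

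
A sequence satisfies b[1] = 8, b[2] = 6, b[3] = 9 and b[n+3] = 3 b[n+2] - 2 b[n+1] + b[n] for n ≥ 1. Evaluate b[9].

1678

b[4] = 3·9 - 2·6 + 8 = 23
b[5] = 3·23 - 2·9 + 6 = 57
b[6] = 3·57 - 2·23 + 9 = 134
b[7] = 3·134 - 2·57 + 23 = 311
b[8] = 3·311 - 2·134 + 57 = 722
b[9] = 3·722 - 2·311 + 134 = 1678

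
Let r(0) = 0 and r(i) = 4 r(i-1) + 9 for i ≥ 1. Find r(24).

844424930131965

The fixed point is 9/(1 - 4) = -3, so r(i) + 3 = 4(r(i-1) + 3).
Hence r(i) = 3·4^i - 3.
r(24) = 3·4^{24} - 3 = 3·281474976710656 - 3 = 844424930131965.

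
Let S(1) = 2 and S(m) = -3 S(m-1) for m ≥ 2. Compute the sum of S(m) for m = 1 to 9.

9842

S(2) = -3·2 = -6
S(3) = -3·(-6) = 18
S(4) = -3·18 = -54
S(5) = -3·(-54) = 162
S(6) = -3·162 = -486
S(7) = -3·(-486) = 1458
S(8) = -3·1458 = -4374
S(9) = -3·(-4374) = 13122
Sum = 2 + (-6) + 18 + (-54) + 162 + (-486) + 1458 + (-4374) + 13122 = 9842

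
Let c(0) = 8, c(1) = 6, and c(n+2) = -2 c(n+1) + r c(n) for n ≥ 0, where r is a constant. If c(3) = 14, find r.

1

c(2) = -12 + 8r
c(3) = 24 - 10r
So 24 - 10r = 14, giving r = 1.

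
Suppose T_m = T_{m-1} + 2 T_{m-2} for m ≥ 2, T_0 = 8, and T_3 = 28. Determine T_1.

4

Let T_1 = z.
T_2 = 16 + z
T_3 = 16 + 3z
So 16 + 3z = 28, giving z = 4.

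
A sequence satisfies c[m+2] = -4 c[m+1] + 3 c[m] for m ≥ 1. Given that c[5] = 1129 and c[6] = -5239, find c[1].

Rearranging, c[m-2] = (c[m] + 4 c[m-1]) / 3.
c[4] = (-5239 + 4(1129)) / 3 = -723/3 = -241
c[3] = (1129 + 4(-241)) / 3 = 165/3 = 55
c[2] = (-241 + 4(55)) / 3 = -21/3 = -7
c[1] = (55 + 4(-7)) / 3 = 27/3 = 9

9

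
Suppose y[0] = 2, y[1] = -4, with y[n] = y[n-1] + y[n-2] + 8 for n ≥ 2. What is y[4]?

y[2] = (-4) + 2 + 8 = 6
y[3] = 6 + (-4) + 8 = 10
y[4] = 10 + 6 + 8 = 24

24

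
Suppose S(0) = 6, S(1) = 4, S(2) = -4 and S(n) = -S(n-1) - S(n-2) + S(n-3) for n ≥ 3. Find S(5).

S(3) = -(-4) - 4 + 6 = 6
S(4) = -6 - (-4) + 4 = 2
S(5) = -2 - 6 + (-4) = -12

-12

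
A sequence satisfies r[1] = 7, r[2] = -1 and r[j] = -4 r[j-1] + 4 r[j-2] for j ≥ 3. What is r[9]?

r[3] = -4·(-1) + 4·7 = 32
r[4] = -4·32 + 4·(-1) = -132
r[5] = -4·(-132) + 4·32 = 656
r[6] = -4·656 + 4·(-132) = -3152
r[7] = -4·(-3152) + 4·656 = 15232
r[8] = -4·15232 + 4·(-3152) = -73536
r[9] = -4·(-73536) + 4·15232 = 355072

355072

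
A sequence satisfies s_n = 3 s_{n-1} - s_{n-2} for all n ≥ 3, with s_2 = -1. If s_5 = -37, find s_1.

Let s_1 = x.
s_3 = -3 - x
s_4 = -8 - 3x
s_5 = -21 - 8x
So -21 - 8x = -37, giving x = 2.

2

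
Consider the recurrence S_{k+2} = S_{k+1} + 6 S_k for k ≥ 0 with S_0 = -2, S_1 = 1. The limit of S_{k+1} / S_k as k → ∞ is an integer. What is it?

3

The characteristic equation is r^2 - r - 6 = 0, which factors as (r - 3)(r + 2) = 0.
So the roots are 3 and -2. Since |3| > |-2| and the coefficient of 3^k is non-zero, the ratio tends to 3.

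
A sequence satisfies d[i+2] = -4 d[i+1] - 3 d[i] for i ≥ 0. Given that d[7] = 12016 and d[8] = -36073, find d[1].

Rearranging, d[i-2] = (d[i] + 4 d[i-1]) / -3.
d[6] = (-36073 + 4·12016) / -3 = 11991/-3 = -3997
d[5] = (12016 + 4·(-3997)) / -3 = -3972/-3 = 1324
d[4] = (-3997 + 4·1324) / -3 = 1299/-3 = -433
d[3] = (1324 + 4·(-433)) / -3 = -408/-3 = 136
d[2] = (-433 + 4·136) / -3 = 111/-3 = -37
d[1] = (136 + 4·(-37)) / -3 = -12/-3 = 4

4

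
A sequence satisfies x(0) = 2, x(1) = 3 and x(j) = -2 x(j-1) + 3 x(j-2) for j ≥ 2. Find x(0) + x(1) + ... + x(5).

59

x(2) = -2·3 + 3·2 = 0
x(3) = -2·0 + 3·3 = 9
x(4) = -2·9 + 3·0 = -18
x(5) = -2·(-18) + 3·9 = 63
Sum = 2 + 3 + 0 + 9 + (-18) + 63 = 59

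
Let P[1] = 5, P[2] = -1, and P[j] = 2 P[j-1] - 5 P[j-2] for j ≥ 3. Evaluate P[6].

319

P[3] = 2·(-1) - 5·5 = -27
P[4] = 2·(-27) - 5·(-1) = -49
P[5] = 2·(-49) - 5·(-27) = 37
P[6] = 2·37 - 5·(-49) = 319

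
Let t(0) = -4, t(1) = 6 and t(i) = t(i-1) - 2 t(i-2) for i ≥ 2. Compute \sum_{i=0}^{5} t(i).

t(2) = 6 - 2·(-4) = 14
t(3) = 14 - 2·6 = 2
t(4) = 2 - 2·14 = -26
t(5) = (-26) - 2·2 = -30
Sum = (-4) + 6 + 14 + 2 + (-26) + (-30) = -38

-38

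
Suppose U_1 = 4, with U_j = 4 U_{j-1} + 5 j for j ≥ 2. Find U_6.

8066

U_2 = 4*4 + 10 = 26
U_3 = 4*26 + 15 = 119
U_4 = 4*119 + 20 = 496
U_5 = 4*496 + 25 = 2009
U_6 = 4*2009 + 30 = 8066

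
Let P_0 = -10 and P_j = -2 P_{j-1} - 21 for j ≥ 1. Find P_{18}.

The fixed point is -21/(1 + 2) = -7, so P_j + 7 = -2(P_{j-1} + 7).
Hence P_j = -3·(-2)^j - 7.
P_{18} = -3·(-2)^{18} - 7 = -3·262144 - 7 = -786439.

-786439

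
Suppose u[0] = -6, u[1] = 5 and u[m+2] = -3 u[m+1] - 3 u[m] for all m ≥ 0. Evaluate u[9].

u[2] = -3(5) - 3(-6) = 3
u[3] = -3(3) - 3(5) = -24
u[4] = -3(-24) - 3(3) = 63
u[5] = -3(63) - 3(-24) = -117
u[6] = -3(-117) - 3(63) = 162
u[7] = -3(162) - 3(-117) = -135
u[8] = -3(-135) - 3(162) = -81
u[9] = -3(-81) - 3(-135) = 648

648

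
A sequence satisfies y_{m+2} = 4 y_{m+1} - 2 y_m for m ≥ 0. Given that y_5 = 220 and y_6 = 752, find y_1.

-1

Rearranging, y_{m-2} = (y_m - 4 y_{m-1}) / -2.
y_4 = (752 - 4(220)) / -2 = -128/-2 = 64
y_3 = (220 - 4(64)) / -2 = -36/-2 = 18
y_2 = (64 - 4(18)) / -2 = -8/-2 = 4
y_1 = (18 - 4(4)) / -2 = 2/-2 = -1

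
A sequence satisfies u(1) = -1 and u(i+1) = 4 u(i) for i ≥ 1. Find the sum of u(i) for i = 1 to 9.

-87381

u(2) = 4·(-1) = -4
u(3) = 4·(-4) = -16
u(4) = 4·(-16) = -64
u(5) = 4·(-64) = -256
u(6) = 4·(-256) = -1024
u(7) = 4·(-1024) = -4096
u(8) = 4·(-4096) = -16384
u(9) = 4·(-16384) = -65536
Sum = (-1) + (-4) + (-16) + (-64) + (-256) + (-1024) + (-4096) + (-16384) + (-65536) = -87381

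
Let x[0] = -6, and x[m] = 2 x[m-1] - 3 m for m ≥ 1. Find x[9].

x[1] = 2*(-6) - 3 = -15
x[2] = 2*(-15) - 6 = -36
x[3] = 2*(-36) - 9 = -81
x[4] = 2*(-81) - 12 = -174
x[5] = 2*(-174) - 15 = -363
x[6] = 2*(-363) - 18 = -744
x[7] = 2*(-744) - 21 = -1509
x[8] = 2*(-1509) - 24 = -3042
x[9] = 2*(-3042) - 27 = -6111

-6111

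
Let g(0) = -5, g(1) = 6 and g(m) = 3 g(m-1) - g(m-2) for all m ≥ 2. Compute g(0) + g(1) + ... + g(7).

g(2) = 3*6 - (-5) = 23
g(3) = 3*23 - 6 = 63
g(4) = 3*63 - 23 = 166
g(5) = 3*166 - 63 = 435
g(6) = 3*435 - 166 = 1139
g(7) = 3*1139 - 435 = 2982
Sum = (-5) + 6 + 23 + 63 + 166 + 435 + 1139 + 2982 = 4809

4809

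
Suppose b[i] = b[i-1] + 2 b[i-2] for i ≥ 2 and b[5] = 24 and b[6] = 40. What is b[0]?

-2

Rearranging, b[i-2] = (b[i] - b[i-1]) / 2.
b[4] = (40 - 24) / 2 = 16/2 = 8
b[3] = (24 - 8) / 2 = 16/2 = 8
b[2] = (8 - 8) / 2 = 0/2 = 0
b[1] = (8 - 0) / 2 = 8/2 = 4
b[0] = (0 - 4) / 2 = -4/2 = -2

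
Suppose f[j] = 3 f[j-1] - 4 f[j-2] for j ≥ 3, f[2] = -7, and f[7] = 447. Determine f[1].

3

Let f[1] = v.
f[3] = -21 - 4v
f[4] = -35 - 12v
f[5] = -21 - 20v
f[6] = 77 - 12v
f[7] = 315 + 44v
So 315 + 44v = 447, giving v = 3.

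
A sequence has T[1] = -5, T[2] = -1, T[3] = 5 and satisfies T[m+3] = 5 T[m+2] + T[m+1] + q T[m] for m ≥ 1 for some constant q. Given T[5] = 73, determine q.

T[4] = 24 - 5q
T[5] = 125 - 26q
So 125 - 26q = 73, giving q = 2.

2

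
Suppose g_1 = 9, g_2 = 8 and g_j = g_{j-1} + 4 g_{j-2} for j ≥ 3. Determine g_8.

3788

g_3 = 8 + 4·9 = 44
g_4 = 44 + 4·8 = 76
g_5 = 76 + 4·44 = 252
g_6 = 252 + 4·76 = 556
g_7 = 556 + 4·252 = 1564
g_8 = 1564 + 4·556 = 3788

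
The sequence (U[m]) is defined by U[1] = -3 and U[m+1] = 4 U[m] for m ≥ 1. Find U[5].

U[2] = 4(-3) = -12
U[3] = 4(-12) = -48
U[4] = 4(-48) = -192
U[5] = 4(-192) = -768

-768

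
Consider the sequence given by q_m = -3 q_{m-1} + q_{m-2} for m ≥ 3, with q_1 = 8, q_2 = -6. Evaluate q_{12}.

-1191582

q_3 = -3*(-6) + 8 = 26
q_4 = -3*26 + (-6) = -84
q_5 = -3*(-84) + 26 = 278
q_6 = -3*278 + (-84) = -918
q_7 = -3*(-918) + 278 = 3032
q_8 = -3*3032 + (-918) = -10014
q_9 = -3*(-10014) + 3032 = 33074
q_{10} = -3*33074 + (-10014) = -109236
q_{11} = -3*(-109236) + 33074 = 360782
q_{12} = -3*360782 + (-109236) = -1191582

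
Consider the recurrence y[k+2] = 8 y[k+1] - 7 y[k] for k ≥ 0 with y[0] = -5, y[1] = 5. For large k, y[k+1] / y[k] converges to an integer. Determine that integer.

7

The characteristic equation is r^2 - 8r + 7 = 0, which factors as (r - 7)(r - 1) = 0.
So the roots are 7 and 1. Since |7| > |1| and the coefficient of 7^k is non-zero, the ratio tends to 7.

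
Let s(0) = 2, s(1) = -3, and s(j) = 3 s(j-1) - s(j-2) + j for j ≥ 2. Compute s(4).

s(2) = 3(-3) - 2 + 2 = -9
s(3) = 3(-9) - (-3) + 3 = -21
s(4) = 3(-21) - (-9) + 4 = -50

-50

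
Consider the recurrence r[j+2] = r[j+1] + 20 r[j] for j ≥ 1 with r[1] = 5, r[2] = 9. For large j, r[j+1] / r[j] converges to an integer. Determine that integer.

The characteristic equation is r^2 - r - 20 = 0, which factors as (r - 5)(r + 4) = 0.
So the roots are 5 and -4. Since |5| > |-4| and the coefficient of 5^j is non-zero, the ratio tends to 5.

5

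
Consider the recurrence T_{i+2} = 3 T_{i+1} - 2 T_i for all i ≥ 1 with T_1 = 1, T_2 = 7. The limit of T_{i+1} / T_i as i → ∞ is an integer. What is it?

The characteristic equation is r^2 - 3r + 2 = 0, which factors as (r - 2)(r - 1) = 0.
So the roots are 2 and 1. Since |2| > |1| and the coefficient of 2^i is non-zero, the ratio tends to 2.

2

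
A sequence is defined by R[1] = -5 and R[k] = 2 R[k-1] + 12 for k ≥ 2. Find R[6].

R[2] = 2·(-5) + 12 = 2
R[3] = 2·2 + 12 = 16
R[4] = 2·16 + 12 = 44
R[5] = 2·44 + 12 = 100
R[6] = 2·100 + 12 = 212

212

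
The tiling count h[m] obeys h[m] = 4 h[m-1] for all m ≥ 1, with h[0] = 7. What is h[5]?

h[1] = 4·7 = 28
h[2] = 4·28 = 112
h[3] = 4·112 = 448
h[4] = 4·448 = 1792
h[5] = 4·1792 = 7168

7168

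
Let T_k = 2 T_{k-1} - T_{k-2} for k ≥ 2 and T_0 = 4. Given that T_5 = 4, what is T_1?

Let T_1 = z.
T_2 = -4 + 2z
T_3 = -8 + 3z
T_4 = -12 + 4z
T_5 = -16 + 5z
So -16 + 5z = 4, giving z = 4.

4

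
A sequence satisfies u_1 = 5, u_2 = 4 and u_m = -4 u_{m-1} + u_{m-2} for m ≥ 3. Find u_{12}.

u_3 = -4*4 + 5 = -11
u_4 = -4*(-11) + 4 = 48
u_5 = -4*48 + (-11) = -203
u_6 = -4*(-203) + 48 = 860
u_7 = -4*860 + (-203) = -3643
u_8 = -4*(-3643) + 860 = 15432
u_9 = -4*15432 + (-3643) = -65371
u_{10} = -4*(-65371) + 15432 = 276916
u_{11} = -4*276916 + (-65371) = -1173035
u_{12} = -4*(-1173035) + 276916 = 4969056

4969056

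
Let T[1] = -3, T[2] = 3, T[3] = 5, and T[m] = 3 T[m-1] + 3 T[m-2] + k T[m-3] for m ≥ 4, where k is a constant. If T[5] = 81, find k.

1

T[4] = 24 - 3k
T[5] = 87 - 6k
So 87 - 6k = 81, giving k = 1.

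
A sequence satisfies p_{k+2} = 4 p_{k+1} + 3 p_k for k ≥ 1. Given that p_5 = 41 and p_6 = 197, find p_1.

Rearranging, p_{k-2} = (p_k - 4 p_{k-1}) / 3.
p_4 = (197 - 4(41)) / 3 = 33/3 = 11
p_3 = (41 - 4(11)) / 3 = -3/3 = -1
p_2 = (11 - 4(-1)) / 3 = 15/3 = 5
p_1 = (-1 - 4(5)) / 3 = -21/3 = -7

-7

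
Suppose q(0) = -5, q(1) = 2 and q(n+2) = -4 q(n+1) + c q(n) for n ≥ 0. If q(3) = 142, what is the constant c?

q(2) = -8 - 5c
q(3) = 32 + 22c
So 32 + 22c = 142, giving c = 5.

5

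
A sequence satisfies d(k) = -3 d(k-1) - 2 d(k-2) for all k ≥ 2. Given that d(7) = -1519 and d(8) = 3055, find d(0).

-5

Rearranging, d(k-2) = (d(k) + 3 d(k-1)) / -2.
d(6) = (3055 + 3(-1519)) / -2 = -1502/-2 = 751
d(5) = (-1519 + 3(751)) / -2 = 734/-2 = -367
d(4) = (751 + 3(-367)) / -2 = -350/-2 = 175
d(3) = (-367 + 3(175)) / -2 = 158/-2 = -79
d(2) = (175 + 3(-79)) / -2 = -62/-2 = 31
d(1) = (-79 + 3(31)) / -2 = 14/-2 = -7
d(0) = (31 + 3(-7)) / -2 = 10/-2 = -5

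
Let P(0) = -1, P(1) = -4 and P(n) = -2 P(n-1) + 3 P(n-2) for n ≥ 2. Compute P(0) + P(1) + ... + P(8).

3675

P(2) = -2*(-4) + 3*(-1) = 5
P(3) = -2*5 + 3*(-4) = -22
P(4) = -2*(-22) + 3*5 = 59
P(5) = -2*59 + 3*(-22) = -184
P(6) = -2*(-184) + 3*59 = 545
P(7) = -2*545 + 3*(-184) = -1642
P(8) = -2*(-1642) + 3*545 = 4919
Sum = (-1) + (-4) + 5 + (-22) + 59 + (-184) + 545 + (-1642) + 4919 = 3675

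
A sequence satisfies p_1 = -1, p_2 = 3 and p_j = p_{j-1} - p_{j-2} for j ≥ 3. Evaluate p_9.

p_3 = 3 - (-1) = 4
p_4 = 4 - 3 = 1
p_5 = 1 - 4 = -3
p_6 = (-3) - 1 = -4
p_7 = (-4) - (-3) = -1
p_8 = (-1) - (-4) = 3
p_9 = 3 - (-1) = 4

4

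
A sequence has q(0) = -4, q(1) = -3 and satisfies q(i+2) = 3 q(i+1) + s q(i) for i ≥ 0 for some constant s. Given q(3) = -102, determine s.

5

q(2) = -9 - 4s
q(3) = -27 - 15s
So -27 - 15s = -102, giving s = 5.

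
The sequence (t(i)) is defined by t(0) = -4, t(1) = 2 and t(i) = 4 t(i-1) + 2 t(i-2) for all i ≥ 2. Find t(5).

t(2) = 4(2) + 2(-4) = 0
t(3) = 4(0) + 2(2) = 4
t(4) = 4(4) + 2(0) = 16
t(5) = 4(16) + 2(4) = 72

72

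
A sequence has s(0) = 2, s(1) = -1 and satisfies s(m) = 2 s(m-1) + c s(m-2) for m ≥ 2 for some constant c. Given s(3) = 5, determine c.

3

s(2) = -2 + 2c
s(3) = -4 + 3c
So -4 + 3c = 5, giving c = 3.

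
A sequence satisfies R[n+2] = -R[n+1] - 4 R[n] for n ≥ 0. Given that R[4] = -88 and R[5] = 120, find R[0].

-5

Rearranging, R[n-2] = (R[n] + R[n-1]) / -4.
R[3] = (120 + (-88)) / -4 = 32/-4 = -8
R[2] = (-88 + (-8)) / -4 = -96/-4 = 24
R[1] = (-8 + 24) / -4 = 16/-4 = -4
R[0] = (24 + (-4)) / -4 = 20/-4 = -5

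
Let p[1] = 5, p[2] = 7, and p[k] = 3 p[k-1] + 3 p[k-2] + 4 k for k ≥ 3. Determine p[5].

707

p[3] = 3·7 + 3·5 + 12 = 48
p[4] = 3·48 + 3·7 + 16 = 181
p[5] = 3·181 + 3·48 + 20 = 707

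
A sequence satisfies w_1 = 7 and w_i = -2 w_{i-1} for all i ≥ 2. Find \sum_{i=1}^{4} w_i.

w_2 = -2*7 = -14
w_3 = -2*(-14) = 28
w_4 = -2*28 = -56
Sum = 7 + (-14) + 28 + (-56) = -35

-35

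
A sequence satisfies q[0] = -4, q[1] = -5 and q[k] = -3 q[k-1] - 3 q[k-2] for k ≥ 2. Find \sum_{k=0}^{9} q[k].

q[2] = -3·(-5) - 3·(-4) = 27
q[3] = -3·27 - 3·(-5) = -66
q[4] = -3·(-66) - 3·27 = 117
q[5] = -3·117 - 3·(-66) = -153
q[6] = -3·(-153) - 3·117 = 108
q[7] = -3·108 - 3·(-153) = 135
q[8] = -3·135 - 3·108 = -729
q[9] = -3·(-729) - 3·135 = 1782
Sum = (-4) + (-5) + 27 + (-66) + 117 + (-153) + 108 + 135 + (-729) + 1782 = 1212

1212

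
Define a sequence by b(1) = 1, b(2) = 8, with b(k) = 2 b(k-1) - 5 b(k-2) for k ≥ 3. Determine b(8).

b(3) = 2·8 - 5·1 = 11
b(4) = 2·11 - 5·8 = -18
b(5) = 2·(-18) - 5·11 = -91
b(6) = 2·(-91) - 5·(-18) = -92
b(7) = 2·(-92) - 5·(-91) = 271
b(8) = 2·271 - 5·(-92) = 1002

1002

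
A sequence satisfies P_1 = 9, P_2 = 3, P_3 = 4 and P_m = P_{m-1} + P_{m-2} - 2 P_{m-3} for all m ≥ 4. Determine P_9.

P_4 = 4 + 3 - 2*9 = -11
P_5 = (-11) + 4 - 2*3 = -13
P_6 = (-13) + (-11) - 2*4 = -32
P_7 = (-32) + (-13) - 2*(-11) = -23
P_8 = (-23) + (-32) - 2*(-13) = -29
P_9 = (-29) + (-23) - 2*(-32) = 12

12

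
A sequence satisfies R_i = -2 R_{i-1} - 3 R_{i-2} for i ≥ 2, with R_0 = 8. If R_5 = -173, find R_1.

7

Let R_1 = x.
R_2 = -24 - 2x
R_3 = 48 + x
R_4 = -24 + 4x
R_5 = -96 - 11x
So -96 - 11x = -173, giving x = 7.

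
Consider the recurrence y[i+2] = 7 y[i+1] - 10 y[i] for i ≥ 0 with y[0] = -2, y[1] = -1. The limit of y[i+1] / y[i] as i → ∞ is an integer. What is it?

5

The characteristic equation is r^2 - 7r + 10 = 0, which factors as (r - 5)(r - 2) = 0.
So the roots are 5 and 2. Since |5| > |2| and the coefficient of 5^i is non-zero, the ratio tends to 5.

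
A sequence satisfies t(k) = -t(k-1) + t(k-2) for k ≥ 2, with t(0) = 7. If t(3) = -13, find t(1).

-3

Let t(1) = w.
t(2) = 7 - w
t(3) = -7 + 2w
So -7 + 2w = -13, giving w = -3.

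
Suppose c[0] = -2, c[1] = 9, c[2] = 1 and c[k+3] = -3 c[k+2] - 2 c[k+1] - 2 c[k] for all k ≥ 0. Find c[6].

c[3] = -3(1) - 2(9) - 2(-2) = -17
c[4] = -3(-17) - 2(1) - 2(9) = 31
c[5] = -3(31) - 2(-17) - 2(1) = -61
c[6] = -3(-61) - 2(31) - 2(-17) = 155

155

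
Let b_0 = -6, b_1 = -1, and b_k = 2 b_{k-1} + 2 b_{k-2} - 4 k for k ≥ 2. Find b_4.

-176

b_2 = 2*(-1) + 2*(-6) - 8 = -22
b_3 = 2*(-22) + 2*(-1) - 12 = -58
b_4 = 2*(-58) + 2*(-22) - 16 = -176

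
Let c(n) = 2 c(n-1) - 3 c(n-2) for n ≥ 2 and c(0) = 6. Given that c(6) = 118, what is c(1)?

Let c(1) = y.
c(2) = -18 + 2y
c(3) = -36 + y
c(4) = -18 - 4y
c(5) = 72 - 11y
c(6) = 198 - 10y
So 198 - 10y = 118, giving y = 8.

8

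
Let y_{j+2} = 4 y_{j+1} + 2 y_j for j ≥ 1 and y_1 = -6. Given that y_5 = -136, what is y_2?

1

Let y_2 = z.
y_3 = -12 + 4z
y_4 = -48 + 18z
y_5 = -216 + 80z
So -216 + 80z = -136, giving z = 1.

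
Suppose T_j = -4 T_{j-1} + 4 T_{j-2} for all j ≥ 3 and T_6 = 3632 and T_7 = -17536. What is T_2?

Rearranging, T_{j-2} = (T_j + 4 T_{j-1}) / 4.
T_5 = (-17536 + 4(3632)) / 4 = -3008/4 = -752
T_4 = (3632 + 4(-752)) / 4 = 624/4 = 156
T_3 = (-752 + 4(156)) / 4 = -128/4 = -32
T_2 = (156 + 4(-32)) / 4 = 28/4 = 7

7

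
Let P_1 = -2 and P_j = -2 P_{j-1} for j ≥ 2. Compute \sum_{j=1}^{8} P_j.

170

P_2 = -2(-2) = 4
P_3 = -2(4) = -8
P_4 = -2(-8) = 16
P_5 = -2(16) = -32
P_6 = -2(-32) = 64
P_7 = -2(64) = -128
P_8 = -2(-128) = 256
Sum = (-2) + 4 + (-8) + 16 + (-32) + 64 + (-128) + 256 = 170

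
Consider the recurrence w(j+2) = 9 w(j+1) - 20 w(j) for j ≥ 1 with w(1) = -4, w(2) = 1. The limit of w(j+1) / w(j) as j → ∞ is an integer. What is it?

5

The characteristic equation is r^2 - 9r + 20 = 0, which factors as (r - 5)(r - 4) = 0.
So the roots are 5 and 4. Since |5| > |4| and the coefficient of 5^j is non-zero, the ratio tends to 5.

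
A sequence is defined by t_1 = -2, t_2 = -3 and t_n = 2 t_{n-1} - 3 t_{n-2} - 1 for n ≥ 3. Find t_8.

-78

t_3 = 2(-3) - 3(-2) - 1 = -1
t_4 = 2(-1) - 3(-3) - 1 = 6
t_5 = 2(6) - 3(-1) - 1 = 14
t_6 = 2(14) - 3(6) - 1 = 9
t_7 = 2(9) - 3(14) - 1 = -25
t_8 = 2(-25) - 3(9) - 1 = -78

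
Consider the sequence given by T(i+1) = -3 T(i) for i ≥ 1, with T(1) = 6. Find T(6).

-1458

T(2) = -3(6) = -18
T(3) = -3(-18) = 54
T(4) = -3(54) = -162
T(5) = -3(-162) = 486
T(6) = -3(486) = -1458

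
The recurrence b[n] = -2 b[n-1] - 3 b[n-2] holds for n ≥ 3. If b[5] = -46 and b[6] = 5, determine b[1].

Rearranging, b[n-2] = (b[n] + 2 b[n-1]) / -3.
b[4] = (5 + 2*(-46)) / -3 = -87/-3 = 29
b[3] = (-46 + 2*29) / -3 = 12/-3 = -4
b[2] = (29 + 2*(-4)) / -3 = 21/-3 = -7
b[1] = (-4 + 2*(-7)) / -3 = -18/-3 = 6

6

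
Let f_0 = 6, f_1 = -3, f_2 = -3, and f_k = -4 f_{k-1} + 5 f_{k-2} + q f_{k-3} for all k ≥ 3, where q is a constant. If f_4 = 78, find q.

-3

f_3 = -3 + 6q
f_4 = -3 - 27q
So -3 - 27q = 78, giving q = -3.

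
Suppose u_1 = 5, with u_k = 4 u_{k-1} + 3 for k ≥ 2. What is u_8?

98303

u_2 = 4·5 + 3 = 23
u_3 = 4·23 + 3 = 95
u_4 = 4·95 + 3 = 383
u_5 = 4·383 + 3 = 1535
u_6 = 4·1535 + 3 = 6143
u_7 = 4·6143 + 3 = 24575
u_8 = 4·24575 + 3 = 98303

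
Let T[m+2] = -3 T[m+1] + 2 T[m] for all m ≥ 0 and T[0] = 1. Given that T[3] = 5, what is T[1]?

1

Let T[1] = w.
T[2] = 2 - 3w
T[3] = -6 + 11w
So -6 + 11w = 5, giving w = 1.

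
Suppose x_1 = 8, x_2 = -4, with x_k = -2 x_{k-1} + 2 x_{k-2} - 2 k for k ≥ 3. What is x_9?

7506

x_3 = -2·(-4) + 2·8 - 6 = 18
x_4 = -2·18 + 2·(-4) - 8 = -52
x_5 = -2·(-52) + 2·18 - 10 = 130
x_6 = -2·130 + 2·(-52) - 12 = -376
x_7 = -2·(-376) + 2·130 - 14 = 998
x_8 = -2·998 + 2·(-376) - 16 = -2764
x_9 = -2·(-2764) + 2·998 - 18 = 7506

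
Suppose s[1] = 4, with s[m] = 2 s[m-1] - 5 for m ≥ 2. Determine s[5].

s[2] = 2*4 - 5 = 3
s[3] = 2*3 - 5 = 1
s[4] = 2*1 - 5 = -3
s[5] = 2*(-3) - 5 = -11

-11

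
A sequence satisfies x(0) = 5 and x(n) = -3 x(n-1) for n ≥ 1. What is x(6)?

x(1) = -3(5) = -15
x(2) = -3(-15) = 45
x(3) = -3(45) = -135
x(4) = -3(-135) = 405
x(5) = -3(405) = -1215
x(6) = -3(-1215) = 3645

3645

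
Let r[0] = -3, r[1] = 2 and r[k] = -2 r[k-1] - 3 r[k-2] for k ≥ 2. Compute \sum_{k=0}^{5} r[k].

r[2] = -2·2 - 3·(-3) = 5
r[3] = -2·5 - 3·2 = -16
r[4] = -2·(-16) - 3·5 = 17
r[5] = -2·17 - 3·(-16) = 14
Sum = (-3) + 2 + 5 + (-16) + 17 + 14 = 19

19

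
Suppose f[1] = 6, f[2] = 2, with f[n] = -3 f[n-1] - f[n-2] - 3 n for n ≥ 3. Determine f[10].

16919

f[3] = -3*2 - 6 - 9 = -21
f[4] = -3*(-21) - 2 - 12 = 49
f[5] = -3*49 - (-21) - 15 = -141
f[6] = -3*(-141) - 49 - 18 = 356
f[7] = -3*356 - (-141) - 21 = -948
f[8] = -3*(-948) - 356 - 24 = 2464
f[9] = -3*2464 - (-948) - 27 = -6471
f[10] = -3*(-6471) - 2464 - 30 = 16919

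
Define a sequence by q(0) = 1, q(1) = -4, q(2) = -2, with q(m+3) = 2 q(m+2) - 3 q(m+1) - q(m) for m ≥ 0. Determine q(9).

q(3) = 2(-2) - 3(-4) - 1 = 7
q(4) = 2(7) - 3(-2) - (-4) = 24
q(5) = 2(24) - 3(7) - (-2) = 29
q(6) = 2(29) - 3(24) - 7 = -21
q(7) = 2(-21) - 3(29) - 24 = -153
q(8) = 2(-153) - 3(-21) - 29 = -272
q(9) = 2(-272) - 3(-153) - (-21) = -64

-64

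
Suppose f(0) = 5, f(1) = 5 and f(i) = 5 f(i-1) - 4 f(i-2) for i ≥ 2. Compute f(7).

5

f(2) = 5(5) - 4(5) = 5
f(3) = 5(5) - 4(5) = 5
f(4) = 5(5) - 4(5) = 5
f(5) = 5(5) - 4(5) = 5
f(6) = 5(5) - 4(5) = 5
f(7) = 5(5) - 4(5) = 5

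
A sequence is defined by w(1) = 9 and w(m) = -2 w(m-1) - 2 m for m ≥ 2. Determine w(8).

w(2) = -2·9 - 4 = -22
w(3) = -2·(-22) - 6 = 38
w(4) = -2·38 - 8 = -84
w(5) = -2·(-84) - 10 = 158
w(6) = -2·158 - 12 = -328
w(7) = -2·(-328) - 14 = 642
w(8) = -2·642 - 16 = -1300

-1300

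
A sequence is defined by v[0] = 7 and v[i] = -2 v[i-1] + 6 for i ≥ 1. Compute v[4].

v[1] = -2·7 + 6 = -8
v[2] = -2·(-8) + 6 = 22
v[3] = -2·22 + 6 = -38
v[4] = -2·(-38) + 6 = 82

82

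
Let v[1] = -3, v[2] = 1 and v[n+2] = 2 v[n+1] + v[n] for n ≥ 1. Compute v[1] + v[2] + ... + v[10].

-410

v[3] = 2(1) + (-3) = -1
v[4] = 2(-1) + 1 = -1
v[5] = 2(-1) + (-1) = -3
v[6] = 2(-3) + (-1) = -7
v[7] = 2(-7) + (-3) = -17
v[8] = 2(-17) + (-7) = -41
v[9] = 2(-41) + (-17) = -99
v[10] = 2(-99) + (-41) = -239
Sum = (-3) + 1 + (-1) + (-1) + (-3) + (-7) + (-17) + (-41) + (-99) + (-239) = -410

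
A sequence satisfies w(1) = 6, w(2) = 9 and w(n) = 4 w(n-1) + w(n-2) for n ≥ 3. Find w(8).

w(3) = 4*9 + 6 = 42
w(4) = 4*42 + 9 = 177
w(5) = 4*177 + 42 = 750
w(6) = 4*750 + 177 = 3177
w(7) = 4*3177 + 750 = 13458
w(8) = 4*13458 + 3177 = 57009

57009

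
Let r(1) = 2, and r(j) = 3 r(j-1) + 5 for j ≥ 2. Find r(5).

362

r(2) = 3*2 + 5 = 11
r(3) = 3*11 + 5 = 38
r(4) = 3*38 + 5 = 119
r(5) = 3*119 + 5 = 362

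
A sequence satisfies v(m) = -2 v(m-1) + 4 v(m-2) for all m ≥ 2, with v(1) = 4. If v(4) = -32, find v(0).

Let v(0) = z.
v(2) = -8 + 4z
v(3) = 32 - 8z
v(4) = -96 + 32z
So -96 + 32z = -32, giving z = 2.

2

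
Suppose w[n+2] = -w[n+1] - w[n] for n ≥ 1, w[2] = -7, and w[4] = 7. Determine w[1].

7

Let w[1] = y.
w[3] = 7 - y
w[4] = y
So y = 7, giving y = 7.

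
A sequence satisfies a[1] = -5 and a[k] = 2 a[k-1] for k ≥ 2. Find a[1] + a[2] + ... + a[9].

-2555

a[2] = 2*(-5) = -10
a[3] = 2*(-10) = -20
a[4] = 2*(-20) = -40
a[5] = 2*(-40) = -80
a[6] = 2*(-80) = -160
a[7] = 2*(-160) = -320
a[8] = 2*(-320) = -640
a[9] = 2*(-640) = -1280
Sum = (-5) + (-10) + (-20) + (-40) + (-80) + (-160) + (-320) + (-640) + (-1280) = -2555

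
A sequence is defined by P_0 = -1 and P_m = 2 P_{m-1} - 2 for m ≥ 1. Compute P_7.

-382

P_1 = 2·(-1) - 2 = -4
P_2 = 2·(-4) - 2 = -10
P_3 = 2·(-10) - 2 = -22
P_4 = 2·(-22) - 2 = -46
P_5 = 2·(-46) - 2 = -94
P_6 = 2·(-94) - 2 = -190
P_7 = 2·(-190) - 2 = -382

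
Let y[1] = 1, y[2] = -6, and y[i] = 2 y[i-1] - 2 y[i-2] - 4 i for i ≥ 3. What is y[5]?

y[3] = 2·(-6) - 2·1 - 12 = -26
y[4] = 2·(-26) - 2·(-6) - 16 = -56
y[5] = 2·(-56) - 2·(-26) - 20 = -80

-80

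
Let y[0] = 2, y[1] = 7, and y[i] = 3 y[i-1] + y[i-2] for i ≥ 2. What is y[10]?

325799

y[2] = 3*7 + 2 = 23
y[3] = 3*23 + 7 = 76
y[4] = 3*76 + 23 = 251
y[5] = 3*251 + 76 = 829
y[6] = 3*829 + 251 = 2738
y[7] = 3*2738 + 829 = 9043
y[8] = 3*9043 + 2738 = 29867
y[9] = 3*29867 + 9043 = 98644
y[10] = 3*98644 + 29867 = 325799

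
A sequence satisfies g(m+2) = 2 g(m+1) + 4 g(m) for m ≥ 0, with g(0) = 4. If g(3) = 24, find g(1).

Let g(1) = z.
g(2) = 16 + 2z
g(3) = 32 + 8z
So 32 + 8z = 24, giving z = -1.

-1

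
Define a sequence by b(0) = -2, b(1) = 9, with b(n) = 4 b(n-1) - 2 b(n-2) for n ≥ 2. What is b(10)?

b(2) = 4·9 - 2·(-2) = 40
b(3) = 4·40 - 2·9 = 142
b(4) = 4·142 - 2·40 = 488
b(5) = 4·488 - 2·142 = 1668
b(6) = 4·1668 - 2·488 = 5696
b(7) = 4·5696 - 2·1668 = 19448
b(8) = 4·19448 - 2·5696 = 66400
b(9) = 4·66400 - 2·19448 = 226704
b(10) = 4·226704 - 2·66400 = 774016

774016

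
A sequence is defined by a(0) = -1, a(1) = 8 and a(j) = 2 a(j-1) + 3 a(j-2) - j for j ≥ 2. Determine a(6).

1047

a(2) = 2·8 + 3·(-1) - 2 = 11
a(3) = 2·11 + 3·8 - 3 = 43
a(4) = 2·43 + 3·11 - 4 = 115
a(5) = 2·115 + 3·43 - 5 = 354
a(6) = 2·354 + 3·115 - 6 = 1047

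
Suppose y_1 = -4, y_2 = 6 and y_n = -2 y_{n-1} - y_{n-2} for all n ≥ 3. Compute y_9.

-20

y_3 = -2*6 - (-4) = -8
y_4 = -2*(-8) - 6 = 10
y_5 = -2*10 - (-8) = -12
y_6 = -2*(-12) - 10 = 14
y_7 = -2*14 - (-12) = -16
y_8 = -2*(-16) - 14 = 18
y_9 = -2*18 - (-16) = -20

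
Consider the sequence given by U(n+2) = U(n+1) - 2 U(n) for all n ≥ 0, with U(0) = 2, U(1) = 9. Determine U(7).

43

U(2) = 9 - 2(2) = 5
U(3) = 5 - 2(9) = -13
U(4) = (-13) - 2(5) = -23
U(5) = (-23) - 2(-13) = 3
U(6) = 3 - 2(-23) = 49
U(7) = 49 - 2(3) = 43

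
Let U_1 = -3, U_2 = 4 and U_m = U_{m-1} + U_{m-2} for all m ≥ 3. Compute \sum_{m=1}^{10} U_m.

187

U_3 = 4 + (-3) = 1
U_4 = 1 + 4 = 5
U_5 = 5 + 1 = 6
U_6 = 6 + 5 = 11
U_7 = 11 + 6 = 17
U_8 = 17 + 11 = 28
U_9 = 28 + 17 = 45
U_{10} = 45 + 28 = 73
Sum = (-3) + 4 + 1 + 5 + 6 + 11 + 17 + 28 + 45 + 73 = 187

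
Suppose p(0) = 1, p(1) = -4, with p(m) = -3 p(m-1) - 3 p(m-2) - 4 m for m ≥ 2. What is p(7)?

p(2) = -3(-4) - 3(1) - 8 = 1
p(3) = -3(1) - 3(-4) - 12 = -3
p(4) = -3(-3) - 3(1) - 16 = -10
p(5) = -3(-10) - 3(-3) - 20 = 19
p(6) = -3(19) - 3(-10) - 24 = -51
p(7) = -3(-51) - 3(19) - 28 = 68

68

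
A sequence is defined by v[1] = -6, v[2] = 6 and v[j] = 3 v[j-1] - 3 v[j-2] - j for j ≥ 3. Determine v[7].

v[3] = 3(6) - 3(-6) - 3 = 33
v[4] = 3(33) - 3(6) - 4 = 77
v[5] = 3(77) - 3(33) - 5 = 127
v[6] = 3(127) - 3(77) - 6 = 144
v[7] = 3(144) - 3(127) - 7 = 44

44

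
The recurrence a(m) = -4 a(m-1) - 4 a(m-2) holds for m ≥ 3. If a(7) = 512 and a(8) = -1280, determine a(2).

Rearranging, a(m-2) = (a(m) + 4 a(m-1)) / -4.
a(6) = (-1280 + 4·512) / -4 = 768/-4 = -192
a(5) = (512 + 4·(-192)) / -4 = -256/-4 = 64
a(4) = (-192 + 4·64) / -4 = 64/-4 = -16
a(3) = (64 + 4·(-16)) / -4 = 0/-4 = 0
a(2) = (-16 + 4·0) / -4 = -16/-4 = 4

4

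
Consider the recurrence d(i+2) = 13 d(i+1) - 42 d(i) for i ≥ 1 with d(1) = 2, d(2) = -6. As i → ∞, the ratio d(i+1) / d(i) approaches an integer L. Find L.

7

The characteristic equation is r^2 - 13r + 42 = 0, which factors as (r - 7)(r - 6) = 0.
So the roots are 7 and 6. Since |7| > |6| and the coefficient of 7^i is non-zero, the ratio tends to 7.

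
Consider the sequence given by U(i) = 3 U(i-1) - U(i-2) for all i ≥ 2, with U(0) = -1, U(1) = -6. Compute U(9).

U(2) = 3(-6) - (-1) = -17
U(3) = 3(-17) - (-6) = -45
U(4) = 3(-45) - (-17) = -118
U(5) = 3(-118) - (-45) = -309
U(6) = 3(-309) - (-118) = -809
U(7) = 3(-809) - (-309) = -2118
U(8) = 3(-2118) - (-809) = -5545
U(9) = 3(-5545) - (-2118) = -14517

-14517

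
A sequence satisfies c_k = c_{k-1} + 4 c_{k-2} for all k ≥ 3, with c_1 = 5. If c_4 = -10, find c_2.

-6

Let c_2 = v.
c_3 = 20 + v
c_4 = 20 + 5v
So 20 + 5v = -10, giving v = -6.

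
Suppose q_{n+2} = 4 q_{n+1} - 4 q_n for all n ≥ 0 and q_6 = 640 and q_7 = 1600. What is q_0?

-5

Rearranging, q_{n-2} = (q_n - 4 q_{n-1}) / -4.
q_5 = (1600 - 4*640) / -4 = -960/-4 = 240
q_4 = (640 - 4*240) / -4 = -320/-4 = 80
q_3 = (240 - 4*80) / -4 = -80/-4 = 20
q_2 = (80 - 4*20) / -4 = 0/-4 = 0
q_1 = (20 - 4*0) / -4 = 20/-4 = -5
q_0 = (0 - 4*(-5)) / -4 = 20/-4 = -5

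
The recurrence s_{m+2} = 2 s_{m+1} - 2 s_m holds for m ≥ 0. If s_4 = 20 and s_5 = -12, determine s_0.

Rearranging, s_{m-2} = (s_m - 2 s_{m-1}) / -2.
s_3 = (-12 - 2·20) / -2 = -52/-2 = 26
s_2 = (20 - 2·26) / -2 = -32/-2 = 16
s_1 = (26 - 2·16) / -2 = -6/-2 = 3
s_0 = (16 - 2·3) / -2 = 10/-2 = -5

-5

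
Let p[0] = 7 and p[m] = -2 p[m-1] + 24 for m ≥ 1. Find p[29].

The fixed point is 24/(1 + 2) = 8, so p[m] - 8 = -2(p[m-1] - 8).
Hence p[m] = -1·(-2)^m + 8.
p[29] = -1·(-2)^{29} + 8 = -1·-536870912 + 8 = 536870920.

536870920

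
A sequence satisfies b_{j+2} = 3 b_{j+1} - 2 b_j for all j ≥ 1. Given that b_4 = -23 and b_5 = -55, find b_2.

Rearranging, b_{j-2} = (b_j - 3 b_{j-1}) / -2.
b_3 = (-55 - 3(-23)) / -2 = 14/-2 = -7
b_2 = (-23 - 3(-7)) / -2 = -2/-2 = 1

1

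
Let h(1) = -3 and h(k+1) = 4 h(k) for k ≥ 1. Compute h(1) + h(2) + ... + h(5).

h(2) = 4(-3) = -12
h(3) = 4(-12) = -48
h(4) = 4(-48) = -192
h(5) = 4(-192) = -768
Sum = (-3) + (-12) + (-48) + (-192) + (-768) = -1023

-1023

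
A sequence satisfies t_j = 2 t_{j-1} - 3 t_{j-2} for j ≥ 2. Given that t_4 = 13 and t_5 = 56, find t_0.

Rearranging, t_{j-2} = (t_j - 2 t_{j-1}) / -3.
t_3 = (56 - 2(13)) / -3 = 30/-3 = -10
t_2 = (13 - 2(-10)) / -3 = 33/-3 = -11
t_1 = (-10 - 2(-11)) / -3 = 12/-3 = -4
t_0 = (-11 - 2(-4)) / -3 = -3/-3 = 1

1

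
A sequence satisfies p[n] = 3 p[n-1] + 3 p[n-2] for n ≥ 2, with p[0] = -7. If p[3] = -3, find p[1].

5

Let p[1] = x.
p[2] = -21 + 3x
p[3] = -63 + 12x
So -63 + 12x = -3, giving x = 5.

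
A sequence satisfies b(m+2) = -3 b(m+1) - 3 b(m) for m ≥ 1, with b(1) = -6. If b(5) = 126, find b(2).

Let b(2) = v.
b(3) = 18 - 3v
b(4) = -54 + 6v
b(5) = 108 - 9v
So 108 - 9v = 126, giving v = -2.

-2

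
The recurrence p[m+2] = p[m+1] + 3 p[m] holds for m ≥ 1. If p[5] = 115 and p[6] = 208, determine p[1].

9

Rearranging, p[m-2] = (p[m] - p[m-1]) / 3.
p[4] = (208 - 115) / 3 = 93/3 = 31
p[3] = (115 - 31) / 3 = 84/3 = 28
p[2] = (31 - 28) / 3 = 3/3 = 1
p[1] = (28 - 1) / 3 = 27/3 = 9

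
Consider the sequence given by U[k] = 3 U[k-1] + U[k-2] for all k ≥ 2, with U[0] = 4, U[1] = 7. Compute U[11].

U[2] = 3·7 + 4 = 25
U[3] = 3·25 + 7 = 82
U[4] = 3·82 + 25 = 271
U[5] = 3·271 + 82 = 895
U[6] = 3·895 + 271 = 2956
U[7] = 3·2956 + 895 = 9763
U[8] = 3·9763 + 2956 = 32245
U[9] = 3·32245 + 9763 = 106498
U[10] = 3·106498 + 32245 = 351739
U[11] = 3·351739 + 106498 = 1161715

1161715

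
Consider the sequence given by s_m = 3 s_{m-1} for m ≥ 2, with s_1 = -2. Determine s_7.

s_2 = 3(-2) = -6
s_3 = 3(-6) = -18
s_4 = 3(-18) = -54
s_5 = 3(-54) = -162
s_6 = 3(-162) = -486
s_7 = 3(-486) = -1458

-1458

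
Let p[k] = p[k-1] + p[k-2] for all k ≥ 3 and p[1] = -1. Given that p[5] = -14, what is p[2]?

Let p[2] = y.
p[3] = -1 + y
p[4] = -1 + 2y
p[5] = -2 + 3y
So -2 + 3y = -14, giving y = -4.

-4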